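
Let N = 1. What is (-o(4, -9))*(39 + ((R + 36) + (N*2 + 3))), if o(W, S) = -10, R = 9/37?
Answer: 29690/37 ≈ 802.43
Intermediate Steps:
R = 9/37 (R = 9*(1/37) = 9/37 ≈ 0.24324)
(-o(4, -9))*(39 + ((R + 36) + (N*2 + 3))) = (-1*(-10))*(39 + ((9/37 + 36) + (1*2 + 3))) = 10*(39 + (1341/37 + (2 + 3))) = 10*(39 + (1341/37 + 5)) = 10*(39 + 1526/37) = 10*(2969/37) = 29690/37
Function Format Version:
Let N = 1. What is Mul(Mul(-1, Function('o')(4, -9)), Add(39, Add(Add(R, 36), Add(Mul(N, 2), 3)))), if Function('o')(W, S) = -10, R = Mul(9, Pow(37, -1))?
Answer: Rational(29690, 37) ≈ 802.43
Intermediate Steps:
R = Rational(9, 37) (R = Mul(9, Rational(1, 37)) = Rational(9, 37) ≈ 0.24324)
Mul(Mul(-1, Function('o')(4, -9)), Add(39, Add(Add(R, 36), Add(Mul(N, 2), 3)))) = Mul(Mul(-1, -10), Add(39, Add(Add(Rational(9, 37), 36), Add(Mul(1, 2), 3)))) = Mul(10, Add(39, Add(Rational(1341, 37), Add(2, 3)))) = Mul(10, Add(39, Add(Rational(1341, 37), 5))) = Mul(10, Add(39, Rational(1526, 37))) = Mul(10, Rational(2969, 37)) = Rational(29690, 37)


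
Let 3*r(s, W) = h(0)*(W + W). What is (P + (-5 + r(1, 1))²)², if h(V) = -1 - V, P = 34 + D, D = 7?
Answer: 432964/81 ≈ 5345.2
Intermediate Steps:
P = 41 (P = 34 + 7 = 41)
r(s, W) = -2*W/3 (r(s, W) = ((-1 - 1*0)*(W + W))/3 = ((-1 + 0)*(2*W))/3 = (-2*W)/3 = -2*W/3)
(P + (-5 + r(1, 1))²)² = (41 + (-5 - ⅔*1)²)² = (41 + (-5 - ⅔)²)² = (41 + (-17/3)²)² = (41 + 289/9)² = (658/9)² = 432964/81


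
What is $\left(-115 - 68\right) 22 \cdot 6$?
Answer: $-24156$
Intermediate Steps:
$\left(-115 - 68\right) 22 \cdot 6 = \left(-183\right) 132 = -24156$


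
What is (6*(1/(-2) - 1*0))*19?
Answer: -57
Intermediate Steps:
(6*(1/(-2) - 1*0))*19 = (6*(-½ + 0))*19 = (6*(-½))*19 = -3*19 = -57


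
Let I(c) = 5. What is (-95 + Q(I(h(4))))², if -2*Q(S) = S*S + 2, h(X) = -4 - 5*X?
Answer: 47089/4 ≈ 11772.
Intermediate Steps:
Q(S) = -1 - S²/2 (Q(S) = -(S*S + 2)/2 = -(S² + 2)/2 = -(2 + S²)/2 = -1 - S²/2)
(-95 + Q(I(h(4))))² = (-95 + (-1 - ½*5²))² = (-95 + (-1 - ½*25))² = (-95 + (-1 - 25/2))² = (-95 - 27/2)² = (-217/2)² = 47089/4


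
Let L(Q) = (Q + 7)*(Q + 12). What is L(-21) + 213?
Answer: 339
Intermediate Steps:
L(Q) = (7 + Q)*(12 + Q)
L(-21) + 213 = (84 + (-21)² + 19*(-21)) + 213 = (84 + 441 - 399) + 213 = 126 + 213 = 339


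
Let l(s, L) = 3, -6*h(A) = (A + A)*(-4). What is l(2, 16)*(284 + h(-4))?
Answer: 836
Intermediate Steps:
h(A) = 4*A/3 (h(A) = -(A + A)*(-4)/6 = -2*A*(-4)/6 = -(-4)*A/3 = 4*A/3)
l(2, 16)*(284 + h(-4)) = 3*(284 + (4/3)*(-4)) = 3*(284 - 16/3) = 3*(836/3) = 836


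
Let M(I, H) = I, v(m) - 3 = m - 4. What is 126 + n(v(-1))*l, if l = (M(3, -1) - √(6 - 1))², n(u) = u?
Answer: 98 + 12*√5 ≈ 124.83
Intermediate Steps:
v(m) = -1 + m (v(m) = 3 + (m - 4) = 3 + (-4 + m) = -1 + m)
l = (3 - √5)² (l = (3 - √(6 - 1))² = (3 - √5)² ≈ 0.58359)
126 + n(v(-1))*l = 126 + (-1 - 1)*(3 - √5)² = 126 - 2*(3 - √5)²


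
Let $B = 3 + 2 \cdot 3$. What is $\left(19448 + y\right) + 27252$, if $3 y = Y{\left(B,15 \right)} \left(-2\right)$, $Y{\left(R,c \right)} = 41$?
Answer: $\frac{140018}{3} \approx 46673.0$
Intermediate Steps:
$B = 9$ ($B = 3 + 6 = 9$)
$y = - \frac{82}{3}$ ($y = \frac{41 \left(-2\right)}{3} = \frac{1}{3} \left(-82\right) = - \frac{82}{3} \approx -27.333$)
$\left(19448 + y\right) + 27252 = \left(19448 - \frac{82}{3}\right) + 27252 = \frac{58262}{3} + 27252 = \frac{140018}{3}$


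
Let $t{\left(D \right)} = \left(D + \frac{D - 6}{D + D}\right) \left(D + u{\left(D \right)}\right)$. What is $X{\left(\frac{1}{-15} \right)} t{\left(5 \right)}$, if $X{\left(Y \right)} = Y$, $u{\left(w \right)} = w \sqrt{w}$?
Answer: $- \frac{49}{30} - \frac{49 \sqrt{5}}{30} \approx -5.2856$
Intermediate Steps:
$u{\left(w \right)} = w^{\frac{3}{2}}$
$t{\left(D \right)} = \left(D + D^{\frac{3}{2}}\right) \left(D + \frac{-6 + D}{2 D}\right)$ ($t{\left(D \right)} = \left(D + \frac{D - 6}{D + D}\right) \left(D + D^{\frac{3}{2}}\right) = \left(D + \frac{-6 + D}{2 D}\right) \left(D + D^{\frac{3}{2}}\right) = \left(D + D^{\frac{3}{2}}\right) \left(D + \frac{-6 + D}{2 D}\right)$)
$X{\left(\frac{1}{-15} \right)} t{\left(5 \right)} = \frac{-3 + 5^{2} + 5^{\frac{5}{2}} + \frac{1}{2} \cdot 5 + \frac{5^{\frac{3}{2}}}{2} - 3 \sqrt{5}}{-15} = - \frac{-3 + 25 + 25 \sqrt{5} + \frac{5}{2} + \frac{5 \sqrt{5}}{2} - 3 \sqrt{5}}{15} = - \frac{\frac{49}{2} + \frac{49 \sqrt{5}}{2}}{15} = - \frac{49}{30} - \frac{49 \sqrt{5}}{30}$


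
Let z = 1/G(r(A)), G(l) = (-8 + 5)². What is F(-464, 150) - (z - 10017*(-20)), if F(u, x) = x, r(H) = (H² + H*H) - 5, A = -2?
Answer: -1801711/9 ≈ -2.0019e+5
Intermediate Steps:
r(H) = -5 + 2*H² (r(H) = (H² + H²) - 5 = 2*H² - 5 = -5 + 2*H²)
G(l) = 9 (G(l) = (-3)² = 9)
z = ⅑ (z = 1/9 = ⅑ ≈ 0.11111)
F(-464, 150) - (z - 10017*(-20)) = 150 - (⅑ - 10017*(-20)) = 150 - (⅑ + 200340) = 150 - 1*1803061/9 = 150 - 1803061/9 = -1801711/9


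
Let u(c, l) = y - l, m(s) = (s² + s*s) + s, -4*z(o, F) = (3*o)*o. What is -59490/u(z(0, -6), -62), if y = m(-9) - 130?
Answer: -11898/17 ≈ -699.88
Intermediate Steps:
z(o, F) = -3*o²/4 (z(o, F) = -3*o*o/4 = -3*o²/4)
m(s) = s + 2*s² (m(s) = (s² + s²) + s = 2*s² + s = s + 2*s²)
y = 23 (y = -9*(1 + 2*(-9)) - 130 = -9*(1 - 18) - 130 = -9*(-17) - 130 = 153 - 130 = 23)
u(c, l) = 23 - l
-59490/u(z(0, -6), -62) = -59490/(23 - 1*(-62)) = -59490/(23 + 62) = -59490/85 = -59490*1/85 = -11898/17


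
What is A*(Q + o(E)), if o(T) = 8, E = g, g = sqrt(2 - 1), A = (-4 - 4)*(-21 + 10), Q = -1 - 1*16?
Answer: -792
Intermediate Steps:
Q = -17 (Q = -1 - 16 = -17)
A = 88 (A = -8*(-11) = 88)
g = 1 (g = sqrt(1) = 1)
E = 1
A*(Q + o(E)) = 88*(-17 + 8) = 88*(-9) = -792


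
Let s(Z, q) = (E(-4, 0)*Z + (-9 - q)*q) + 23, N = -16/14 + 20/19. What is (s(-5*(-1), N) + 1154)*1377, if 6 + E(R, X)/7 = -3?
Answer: 21015964026/17689 ≈ 1.1881e+6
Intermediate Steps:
E(R, X) = -63 (E(R, X) = -42 + 7*(-3) = -42 - 21 = -63)
N = -12/133 (N = -16*1/14 + 20*(1/19) = -8/7 + 20/19 = -12/133 ≈ -0.090226)
s(Z, q) = 23 - 63*Z + q*(-9 - q) (s(Z, q) = (-63*Z + (-9 - q)*q) + 23 = (-63*Z + q*(-9 - q)) + 23 = 23 - 63*Z + q*(-9 - q))
(s(-5*(-1), N) + 1154)*1377 = ((23 - (-12/133)² - (-315)*(-1) - 9*(-12/133)) + 1154)*1377 = ((23 - 1*144/17689 - 63*5 + 108/133) + 1154)*1377 = ((23 - 144/17689 - 315 + 108/133) + 1154)*1377 = (-5150968/17689 + 1154)*1377 = (15262138/17689)*1377 = 21015964026/17689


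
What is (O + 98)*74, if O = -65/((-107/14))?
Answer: 843304/107 ≈ 7881.3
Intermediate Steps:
O = 910/107 (O = -65/((-107*1/14)) = -65/(-107/14) = -65*(-14/107) = 910/107 ≈ 8.5047)
(O + 98)*74 = (910/107 + 98)*74 = (11396/107)*74 = 843304/107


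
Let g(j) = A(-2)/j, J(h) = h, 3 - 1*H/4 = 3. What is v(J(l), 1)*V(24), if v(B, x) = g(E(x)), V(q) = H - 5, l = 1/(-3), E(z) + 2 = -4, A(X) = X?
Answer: -5/3 ≈ -1.6667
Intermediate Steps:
H = 0 (H = 12 - 4*3 = 12 - 12 = 0)
E(z) = -6 (E(z) = -2 - 4 = -6)
l = -1/3 ≈ -0.33333
V(q) = -5 (V(q) = 0 - 5 = -5)
g(j) = -2/j
v(B, x) = 1/3 (v(B, x) = -2/(-6) = -2*(-1/6) = 1/3)
v(J(l), 1)*V(24) = (1/3)*(-5) = -5/3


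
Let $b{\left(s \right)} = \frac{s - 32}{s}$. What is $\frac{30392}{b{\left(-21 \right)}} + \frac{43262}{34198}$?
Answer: $\frac{10914275411}{906247} \approx 12043.0$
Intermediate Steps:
$b{\left(s \right)} = \frac{-32 + s}{s}$
$\frac{30392}{b{\left(-21 \right)}} + \frac{43262}{34198} = \frac{30392}{\frac{1}{-21} \left(-32 - 21\right)} + \frac{43262}{34198} = \frac{30392}{\left(- \frac{1}{21}\right) \left(-53\right)} + 43262 \cdot \frac{1}{34198} = \frac{30392}{\frac{53}{21}} + \frac{21631}{17099} = 30392 \cdot \frac{21}{53} + \frac{21631}{17099} = \frac{638232}{53} + \frac{21631}{17099} = \frac{10914275411}{906247}$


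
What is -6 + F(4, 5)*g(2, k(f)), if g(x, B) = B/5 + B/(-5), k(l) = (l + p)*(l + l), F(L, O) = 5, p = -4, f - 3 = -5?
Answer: -6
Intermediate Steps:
f = -2 (f = 3 - 5 = -2)
k(l) = 2*l*(-4 + l) (k(l) = (l - 4)*(l + l) = (-4 + l)*(2*l) = 2*l*(-4 + l))
g(x, B) = 0 (g(x, B) = B*(⅕) + B*(-⅕) = B/5 - B/5 = 0)
-6 + F(4, 5)*g(2, k(f)) = -6 + 5*0 = -6 + 0 = -6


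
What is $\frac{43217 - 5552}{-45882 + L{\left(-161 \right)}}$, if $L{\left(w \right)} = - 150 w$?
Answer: $- \frac{12555}{7244} \approx -1.7332$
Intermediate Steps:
$\frac{43217 - 5552}{-45882 + L{\left(-161 \right)}} = \frac{43217 - 5552}{-45882 - -24150} = \frac{37665}{-45882 + 24150} = \frac{37665}{-21732} = 37665 \left(- \frac{1}{21732}\right) = - \frac{12555}{7244}$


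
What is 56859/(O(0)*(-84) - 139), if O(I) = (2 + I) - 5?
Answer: 56859/113 ≈ 503.18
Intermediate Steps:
O(I) = -3 + I
56859/(O(0)*(-84) - 139) = 56859/((-3 + 0)*(-84) - 139) = 56859/(-3*(-84) - 139) = 56859/(252 - 139) = 56859/113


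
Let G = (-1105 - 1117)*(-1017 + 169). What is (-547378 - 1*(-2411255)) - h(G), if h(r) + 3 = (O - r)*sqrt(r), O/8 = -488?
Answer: 1863880 + 7552640*sqrt(117766) ≈ 2.5937e+9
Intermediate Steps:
O = -3904 (O = 8*(-488) = -3904)
G = 1884256 (G = -2222*(-848) = 1884256)
h(r) = -3 + sqrt(r)*(-3904 - r) (h(r) = -3 + (-3904 - r)*sqrt(r) = -3 + sqrt(r)*(-3904 - r))
(-547378 - 1*(-2411255)) - h(G) = (-547378 - 1*(-2411255)) - (-3 - 1884256**(3/2) - 15616*sqrt(117766)) = (-547378 + 2411255) - (-3 - 7537024*sqrt(117766) - 15616*sqrt(117766)) = 1863877 - (-3 - 7537024*sqrt(117766) - 15616*sqrt(117766)) = 1863877 - (-3 - 7552640*sqrt(117766)) = 1863877 + (3 + 7552640*sqrt(117766)) = 1863880 + 7552640*sqrt(117766)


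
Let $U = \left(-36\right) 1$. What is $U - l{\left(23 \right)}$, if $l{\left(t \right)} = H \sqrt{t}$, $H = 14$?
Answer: $-36 - 14 \sqrt{23} \approx -103.14$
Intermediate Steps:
$U = -36$
$l{\left(t \right)} = 14 \sqrt{t}$
$U - l{\left(23 \right)} = -36 - 14 \sqrt{23}$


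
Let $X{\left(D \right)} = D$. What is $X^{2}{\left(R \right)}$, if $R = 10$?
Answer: $100$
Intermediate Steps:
$X^{2}{\left(R \right)} = 10^{2} = 100$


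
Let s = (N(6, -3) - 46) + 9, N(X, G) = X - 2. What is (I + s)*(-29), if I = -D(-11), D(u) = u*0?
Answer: 957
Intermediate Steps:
D(u) = 0
N(X, G) = -2 + X
I = 0 (I = -1*0 = 0)
s = -33 (s = ((-2 + 6) - 46) + 9 = (4 - 46) + 9 = -42 + 9 = -33)
(I + s)*(-29) = (0 - 33)*(-29) = -33*(-29) = 957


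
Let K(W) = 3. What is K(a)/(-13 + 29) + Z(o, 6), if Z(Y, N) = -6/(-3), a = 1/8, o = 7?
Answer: 35/16 ≈ 2.1875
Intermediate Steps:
a = 1/8 ≈ 0.12500
Z(Y, N) = 2 (Z(Y, N) = -6*(-1/3) = 2)
K(a)/(-13 + 29) + Z(o, 6) = 3/(-13 + 29) + 2 = 3/16 + 2 = 35/16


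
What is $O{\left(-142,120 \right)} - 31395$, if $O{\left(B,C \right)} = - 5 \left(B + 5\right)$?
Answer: $-30710$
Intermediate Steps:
$O{\left(B,C \right)} = -25 - 5 B$ ($O{\left(B,C \right)} = - 5 \left(5 + B\right) = -25 - 5 B$)
$O{\left(-142,120 \right)} - 31395 = \left(-25 - -710\right) - 31395 = \left(-25 + 710\right) - 31395 = 685 - 31395 = -30710$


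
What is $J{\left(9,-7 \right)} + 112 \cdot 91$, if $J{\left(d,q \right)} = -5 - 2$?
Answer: $10185$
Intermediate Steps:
$J{\left(d,q \right)} = -7$
$J{\left(9,-7 \right)} + 112 \cdot 91 = -7 + 112 \cdot 91 = -7 + 10192 = 10185$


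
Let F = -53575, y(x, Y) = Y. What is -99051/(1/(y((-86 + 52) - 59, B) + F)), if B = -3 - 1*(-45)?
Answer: 5302497183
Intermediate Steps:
B = 42 (B = -3 + 45 = 42)
-99051/(1/(y((-86 + 52) - 59, B) + F)) = -99051/(1/(42 - 53575)) = -99051/(1/(-53533)) = -99051/(-1/53533) = -99051*(-53533) = -1*(-5302497183) = 5302497183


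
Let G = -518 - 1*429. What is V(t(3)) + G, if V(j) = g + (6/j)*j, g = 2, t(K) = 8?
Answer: -939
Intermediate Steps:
G = -947 (G = -518 - 429 = -947)
V(j) = 8 (V(j) = 2 + (6/j)*j = 2 + 6 = 8)
V(t(3)) + G = 8 - 947 = -939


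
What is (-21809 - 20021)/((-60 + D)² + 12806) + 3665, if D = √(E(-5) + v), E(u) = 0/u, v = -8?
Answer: 20*(21990*√2 + 1501421*I)/(3*(40*√2 + 2733*I)) ≈ 3662.4 - 0.052777*I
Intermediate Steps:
E(u) = 0
D = 2*I*√2 (D = √(0 - 8) = √(-8) = 2*I*√2 ≈ 2.8284*I)
(-21809 - 20021)/((-60 + D)² + 12806) + 3665 = (-21809 - 20021)/((-60 + 2*I*√2)² + 12806) + 3665 = -41830/(12806 + (-60 + 2*I*√2)²) + 3665 = 3665 - 41830/(12806 + (-60 + 2*I*√2)²)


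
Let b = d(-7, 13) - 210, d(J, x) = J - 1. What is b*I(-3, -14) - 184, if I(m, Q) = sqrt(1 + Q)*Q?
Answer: -184 + 3052*I*sqrt(13) ≈ -184.0 + 11004.0*I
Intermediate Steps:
d(J, x) = -1 + J
b = -218 (b = (-1 - 7) - 210 = -8 - 210 = -218)
I(m, Q) = Q*sqrt(1 + Q)
b*I(-3, -14) - 184 = -(-3052)*sqrt(1 - 14) - 184 = -(-3052)*sqrt(-13) - 184 = -(-3052)*I*sqrt(13) - 184 = 3052*I*sqrt(13) - 184 = -184 + 3052*I*sqrt(13)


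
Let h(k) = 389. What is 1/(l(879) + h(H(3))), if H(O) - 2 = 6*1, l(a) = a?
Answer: 1/1268 ≈ 0.00078864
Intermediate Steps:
H(O) = 8 (H(O) = 2 + 6*1 = 2 + 6 = 8)
1/(l(879) + h(H(3))) = 1/(879 + 389) = 1/1268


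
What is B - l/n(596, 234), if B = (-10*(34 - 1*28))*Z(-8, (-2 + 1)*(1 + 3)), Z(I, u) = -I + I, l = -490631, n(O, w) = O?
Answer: 490631/596 ≈ 823.21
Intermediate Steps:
Z(I, u) = 0
B = 0 (B = -10*(34 - 1*28)*0 = -10*(34 - 28)*0 = -10*6*0 = -60*0 = 0)
B - l/n(596, 234) = 0 - (-490631)/596 = 0 - 1*(-490631/596) = 0 + 490631/596 = 490631/596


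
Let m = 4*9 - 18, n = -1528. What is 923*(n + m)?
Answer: -1393730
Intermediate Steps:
m = 18 (m = 36 - 18 = 18)
923*(n + m) = 923*(-1528 + 18) = 923*(-1510) = -1393730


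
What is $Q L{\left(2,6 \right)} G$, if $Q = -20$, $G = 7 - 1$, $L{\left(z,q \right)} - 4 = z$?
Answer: $-720$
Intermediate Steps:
$L{\left(z,q \right)} = 4 + z$
$G = 6$
$Q L{\left(2,6 \right)} G = - 20 \left(4 + 2\right) 6 = \left(-20\right) 6 \cdot 6 = \left(-120\right) 6 = -720$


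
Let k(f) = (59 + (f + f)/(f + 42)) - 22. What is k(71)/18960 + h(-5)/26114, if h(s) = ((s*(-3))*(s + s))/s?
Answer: 29527537/9324787120 ≈ 0.0031666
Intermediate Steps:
h(s) = -6*s (h(s) = ((-3*s)*(2*s))/s = (-6*s**2)/s = -6*s)
k(f) = 37 + 2*f/(42 + f) (k(f) = (59 + (2*f)/(42 + f)) - 22 = (59 + 2*f/(42 + f)) - 22 = 37 + 2*f/(42 + f))
k(71)/18960 + h(-5)/26114 = (3*(518 + 13*71)/(42 + 71))/18960 - 6*(-5)/26114 = (3*(518 + 923)/113)*(1/18960) + 30*(1/26114) = (3*(1/113)*1441)*(1/18960) + 15/13057 = (4323/113)*(1/18960) + 15/13057 = 1441/714160 + 15/13057 = 29527537/9324787120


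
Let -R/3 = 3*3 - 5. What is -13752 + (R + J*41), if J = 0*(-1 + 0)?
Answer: -13764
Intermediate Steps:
R = -12 (R = -3*(3*3 - 5) = -3*(9 - 5) = -3*4 = -12)
J = 0 (J = 0*(-1) = 0)
-13752 + (R + J*41) = -13752 + (-12 + 0*41) = -13752 + (-12 + 0) = -13752 - 12 = -13764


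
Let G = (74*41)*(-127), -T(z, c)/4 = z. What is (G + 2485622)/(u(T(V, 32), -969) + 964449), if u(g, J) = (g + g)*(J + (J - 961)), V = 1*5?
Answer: 2100304/1080409 ≈ 1.9440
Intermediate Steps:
V = 5
T(z, c) = -4*z
G = -385318 (G = 3034*(-127) = -385318)
u(g, J) = 2*g*(-961 + 2*J) (u(g, J) = (2*g)*(J + (-961 + J)) = (2*g)*(-961 + 2*J) = 2*g*(-961 + 2*J))
(G + 2485622)/(u(T(V, 32), -969) + 964449) = (-385318 + 2485622)/(2*(-4*5)*(-961 + 2*(-969)) + 964449) = 2100304/(2*(-20)*(-961 - 1938) + 964449) = 2100304/(2*(-20)*(-2899) + 964449) = 2100304/(115960 + 964449) = 2100304/1080409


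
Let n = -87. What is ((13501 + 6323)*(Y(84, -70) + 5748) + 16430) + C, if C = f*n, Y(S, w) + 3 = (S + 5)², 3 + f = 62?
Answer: 270926081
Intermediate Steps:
f = 59 (f = -3 + 62 = 59)
Y(S, w) = -3 + (5 + S)² (Y(S, w) = -3 + (S + 5)² = -3 + (5 + S)²)
C = -5133 (C = 59*(-87) = -5133)
((13501 + 6323)*(Y(84, -70) + 5748) + 16430) + C = ((13501 + 6323)*((-3 + (5 + 84)²) + 5748) + 16430) - 5133 = (19824*((-3 + 89²) + 5748) + 16430) - 5133 = (19824*((-3 + 7921) + 5748) + 16430) - 5133 = (19824*(7918 + 5748) + 16430) - 5133 = (19824*13666 + 16430) - 5133 = (270914784 + 16430) - 5133 = 270931214 - 5133 = 270926081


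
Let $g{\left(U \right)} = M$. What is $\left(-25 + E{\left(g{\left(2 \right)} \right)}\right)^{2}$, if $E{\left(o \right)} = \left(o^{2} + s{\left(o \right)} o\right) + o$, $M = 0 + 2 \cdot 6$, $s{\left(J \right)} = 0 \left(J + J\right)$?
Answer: $17161$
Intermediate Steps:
$s{\left(J \right)} = 0$ ($s{\left(J \right)} = 0 \cdot 2 J = 0$)
$M = 12$ ($M = 0 + 12 = 12$)
$g{\left(U \right)} = 12$
$E{\left(o \right)} = o + o^{2}$ ($E{\left(o \right)} = \left(o^{2} + 0 o\right) + o = \left(o^{2} + 0\right) + o = o^{2} + o = o + o^{2}$)
$\left(-25 + E{\left(g{\left(2 \right)} \right)}\right)^{2} = \left(-25 + 12 \left(1 + 12\right)\right)^{2} = \left(-25 + 12 \cdot 13\right)^{2} = \left(-25 + 156\right)^{2} = 131^{2} = 17161$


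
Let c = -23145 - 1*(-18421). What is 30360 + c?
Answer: 25636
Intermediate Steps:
c = -4724 (c = -23145 + 18421 = -4724)
30360 + c = 30360 - 4724 = 25636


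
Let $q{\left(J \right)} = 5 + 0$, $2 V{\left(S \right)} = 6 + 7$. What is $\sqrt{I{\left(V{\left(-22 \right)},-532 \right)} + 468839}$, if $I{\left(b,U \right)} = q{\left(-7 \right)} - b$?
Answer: $\frac{5 \sqrt{75014}}{2} \approx 684.72$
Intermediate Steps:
$V{\left(S \right)} = \frac{13}{2}$ ($V{\left(S \right)} = \frac{6 + 7}{2} = \frac{1}{2} \cdot 13 = \frac{13}{2}$)
$q{\left(J \right)} = 5$
$I{\left(b,U \right)} = 5 - b$
$\sqrt{I{\left(V{\left(-22 \right)},-532 \right)} + 468839} = \sqrt{\left(5 - \frac{13}{2}\right) + 468839} = \sqrt{- \frac{3}{2} + 468839} = \sqrt{\frac{937675}{2}} = \frac{5 \sqrt{75014}}{2}$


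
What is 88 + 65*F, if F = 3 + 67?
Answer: 4638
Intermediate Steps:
F = 70
88 + 65*F = 88 + 65*70 = 88 + 4550 = 4638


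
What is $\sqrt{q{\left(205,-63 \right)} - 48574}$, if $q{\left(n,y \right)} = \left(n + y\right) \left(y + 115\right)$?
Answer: $i \sqrt{41190} \approx 202.95 i$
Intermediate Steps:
$q{\left(n,y \right)} = \left(115 + y\right) \left(n + y\right)$ ($q{\left(n,y \right)} = \left(n + y\right) \left(115 + y\right) = \left(115 + y\right) \left(n + y\right)$)
$\sqrt{q{\left(205,-63 \right)} - 48574} = \sqrt{\left(\left(-63\right)^{2} + 115 \cdot 205 + 115 \left(-63\right) + 205 \left(-63\right)\right) - 48574} = \sqrt{\left(3969 + 23575 - 7245 - 12915\right) - 48574} = \sqrt{7384 - 48574} = \sqrt{-41190} = i \sqrt{41190}$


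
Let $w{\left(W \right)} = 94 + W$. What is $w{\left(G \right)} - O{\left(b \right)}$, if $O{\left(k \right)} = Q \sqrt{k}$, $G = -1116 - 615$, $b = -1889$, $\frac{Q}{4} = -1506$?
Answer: $-1637 + 6024 i \sqrt{1889} \approx -1637.0 + 2.6182 \cdot 10^{5} i$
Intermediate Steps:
$Q = -6024$ ($Q = 4 \left(-1506\right) = -6024$)
$G = -1731$
$O{\left(k \right)} = - 6024 \sqrt{k}$
$w{\left(G \right)} - O{\left(b \right)} = \left(94 - 1731\right) - - 6024 \sqrt{-1889} = -1637 - - 6024 i \sqrt{1889} = -1637 + 6024 i \sqrt{1889}$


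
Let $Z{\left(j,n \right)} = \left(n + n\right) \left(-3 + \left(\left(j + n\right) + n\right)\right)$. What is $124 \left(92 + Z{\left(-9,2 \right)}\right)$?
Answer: $7440$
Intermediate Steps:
$Z{\left(j,n \right)} = 2 n \left(-3 + j + 2 n\right)$ ($Z{\left(j,n \right)} = 2 n \left(-3 + \left(j + 2 n\right)\right) = 2 n \left(-3 + j + 2 n\right)$)
$124 \left(92 + Z{\left(-9,2 \right)}\right) = 124 \left(92 + 2 \cdot 2 \left(-3 - 9 + 2 \cdot 2\right)\right) = 124 \left(92 + 2 \cdot 2 \left(-3 - 9 + 4\right)\right) = 124 \left(92 + 2 \cdot 2 \left(-8\right)\right) = 124 \left(92 - 32\right) = 124 \cdot 60 = 7440$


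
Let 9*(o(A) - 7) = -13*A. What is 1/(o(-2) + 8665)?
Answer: 9/78074 ≈ 0.00011528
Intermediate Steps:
o(A) = 7 - 13*A/9 (o(A) = 7 + (-13*A)/9 = 7 - 13*A/9)
1/(o(-2) + 8665) = 1/((7 - 13/9*(-2)) + 8665) = 1/((7 + 26/9) + 8665) = 1/(89/9 + 8665) = 1/(78074/9) = 9/78074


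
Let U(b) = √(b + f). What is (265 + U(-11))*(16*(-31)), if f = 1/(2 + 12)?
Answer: -131440 - 744*I*√238/7 ≈ -1.3144e+5 - 1639.7*I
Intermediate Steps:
f = 1/14 ≈ 0.071429
U(b) = √(1/14 + b) (U(b) = √(b + 1/14) = √(1/14 + b))
(265 + U(-11))*(16*(-31)) = (265 + √(14 + 196*(-11))/14)*(16*(-31)) = (265 + √(14 - 2156)/14)*(-496) = (265 + √(-2142)/14)*(-496) = (265 + (3*I*√238)/14)*(-496) = (265 + 3*I*√238/14)*(-496) = -131440 - 744*I*√238/7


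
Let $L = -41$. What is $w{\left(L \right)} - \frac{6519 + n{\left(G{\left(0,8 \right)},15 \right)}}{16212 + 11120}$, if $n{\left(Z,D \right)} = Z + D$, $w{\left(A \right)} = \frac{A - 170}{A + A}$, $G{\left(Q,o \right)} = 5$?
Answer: $\frac{2615427}{1120612} \approx 2.3339$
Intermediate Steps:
$w{\left(A \right)} = \frac{-170 + A}{2 A}$
$n{\left(Z,D \right)} = D + Z$
$w{\left(L \right)} - \frac{6519 + n{\left(G{\left(0,8 \right)},15 \right)}}{16212 + 11120} = \frac{-170 - 41}{2 \left(-41\right)} - \frac{6519 + \left(15 + 5\right)}{16212 + 11120} = \frac{1}{2} \left(- \frac{1}{41}\right) \left(-211\right) - \frac{6519 + 20}{27332} = \frac{211}{82} - 6539 \cdot \frac{1}{27332} = \frac{211}{82} - \frac{6539}{27332} = \frac{2615427}{1120612}$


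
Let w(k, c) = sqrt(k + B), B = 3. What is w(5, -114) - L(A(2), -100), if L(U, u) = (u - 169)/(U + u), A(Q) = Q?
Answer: -269/98 + 2*sqrt(2) ≈ 0.083529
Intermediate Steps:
w(k, c) = sqrt(3 + k) (w(k, c) = sqrt(k + 3) = sqrt(3 + k))
L(U, u) = (-169 + u)/(U + u)
w(5, -114) - L(A(2), -100) = sqrt(3 + 5) - (-169 - 100)/(2 - 100) = sqrt(8) - (-269)/(-98) = 2*sqrt(2) - (-1)*(-269)/98 = 2*sqrt(2) - 1*269/98 = 2*sqrt(2) - 269/98 = -269/98 + 2*sqrt(2)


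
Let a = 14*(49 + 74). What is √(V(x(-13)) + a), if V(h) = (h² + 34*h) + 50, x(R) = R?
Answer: √1499 ≈ 38.717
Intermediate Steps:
V(h) = 50 + h² + 34*h
a = 1722 (a = 14*123 = 1722)
√(V(x(-13)) + a) = √((50 + (-13)² + 34*(-13)) + 1722) = √((50 + 169 - 442) + 1722) = √(-223 + 1722) = √1499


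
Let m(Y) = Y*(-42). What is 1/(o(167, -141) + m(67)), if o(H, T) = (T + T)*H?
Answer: -1/49908 ≈ -2.0037e-5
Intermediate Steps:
o(H, T) = 2*H*T (o(H, T) = (2*T)*H = 2*H*T)
m(Y) = -42*Y
1/(o(167, -141) + m(67)) = 1/(2*167*(-141) - 42*67) = 1/(-47094 - 2814) = 1/(-49908) = -1/49908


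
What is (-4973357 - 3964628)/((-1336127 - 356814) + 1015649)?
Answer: 1276855/96756 ≈ 13.197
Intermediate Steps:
(-4973357 - 3964628)/((-1336127 - 356814) + 1015649) = -8937985/(-1692941 + 1015649) = -8937985/(-677292) = -8937985*(-1/677292) = 1276855/96756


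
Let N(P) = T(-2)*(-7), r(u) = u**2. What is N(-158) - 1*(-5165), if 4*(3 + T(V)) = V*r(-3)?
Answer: 10435/2 ≈ 5217.5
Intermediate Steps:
T(V) = -3 + 9*V/4 (T(V) = -3 + (V*(-3)**2)/4 = -3 + (V*9)/4 = -3 + (9*V)/4 = -3 + 9*V/4)
N(P) = 105/2 (N(P) = (-3 + (9/4)*(-2))*(-7) = (-3 - 9/2)*(-7) = -15/2*(-7) = 105/2)
N(-158) - 1*(-5165) = 105/2 - 1*(-5165) = 105/2 + 5165 = 10435/2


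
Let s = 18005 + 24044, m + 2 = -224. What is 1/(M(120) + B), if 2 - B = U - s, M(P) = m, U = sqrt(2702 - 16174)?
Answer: 41825/1749344097 + 4*I*sqrt(842)/1749344097 ≈ 2.3909e-5 + 6.635e-8*I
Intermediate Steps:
m = -226 (m = -2 - 224 = -226)
U = 4*I*sqrt(842) (U = sqrt(-13472) = 4*I*sqrt(842) ≈ 116.07*I)
M(P) = -226
s = 42049
B = 42051 - 4*I*sqrt(842) (B = 2 - (4*I*sqrt(842) - 1*42049) = 2 - (4*I*sqrt(842) - 42049) = 2 - (-42049 + 4*I*sqrt(842)) = 2 + (42049 - 4*I*sqrt(842)) = 42051 - 4*I*sqrt(842) ≈ 42051.0 - 116.07*I)
1/(M(120) + B) = 1/(-226 + (42051 - 4*I*sqrt(842))) = 1/(41825 - 4*I*sqrt(842))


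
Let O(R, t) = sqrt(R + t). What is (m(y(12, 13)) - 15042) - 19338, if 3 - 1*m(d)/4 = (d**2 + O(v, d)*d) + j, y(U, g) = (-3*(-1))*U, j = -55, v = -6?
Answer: -39332 - 144*sqrt(30) ≈ -40121.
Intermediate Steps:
y(U, g) = 3*U
m(d) = 232 - 4*d**2 - 4*d*sqrt(-6 + d) (m(d) = 12 - 4*((d**2 + sqrt(-6 + d)*d) - 55) = 12 - 4*((d**2 + d*sqrt(-6 + d)) - 55) = 12 - 4*(-55 + d**2 + d*sqrt(-6 + d)) = 12 + (220 - 4*d**2 - 4*d*sqrt(-6 + d)) = 232 - 4*d**2 - 4*d*sqrt(-6 + d))
(m(y(12, 13)) - 15042) - 19338 = ((232 - 4*(3*12)**2 - 4*3*12*sqrt(-6 + 3*12)) - 15042) - 19338 = ((232 - 4*36**2 - 4*36*sqrt(-6 + 36)) - 15042) - 19338 = ((232 - 4*1296 - 4*36*sqrt(30)) - 15042) - 19338 = ((232 - 5184 - 144*sqrt(30)) - 15042) - 19338 = ((-4952 - 144*sqrt(30)) - 15042) - 19338 = (-19994 - 144*sqrt(30)) - 19338 = -39332 - 144*sqrt(30)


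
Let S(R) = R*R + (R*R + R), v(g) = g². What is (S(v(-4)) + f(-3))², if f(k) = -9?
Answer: 269361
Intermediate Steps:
S(R) = R + 2*R² (S(R) = R² + (R² + R) = R² + (R + R²) = R + 2*R²)
(S(v(-4)) + f(-3))² = ((-4)²*(1 + 2*(-4)²) - 9)² = (16*(1 + 2*16) - 9)² = (16*(1 + 32) - 9)² = (16*33 - 9)² = (528 - 9)² = 519² = 269361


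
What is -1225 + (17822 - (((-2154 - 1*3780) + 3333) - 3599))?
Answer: 22797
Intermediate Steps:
-1225 + (17822 - (((-2154 - 1*3780) + 3333) - 3599)) = -1225 + (17822 - (((-2154 - 3780) + 3333) - 3599)) = -1225 + (17822 - ((-5934 + 3333) - 3599)) = -1225 + (17822 - (-2601 - 3599)) = -1225 + (17822 - 1*(-6200)) = -1225 + (17822 + 6200) = -1225 + 24022 = 22797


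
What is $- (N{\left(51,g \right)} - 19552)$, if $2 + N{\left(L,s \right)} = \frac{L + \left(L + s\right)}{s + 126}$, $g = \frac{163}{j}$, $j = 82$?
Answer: $\frac{205210703}{10495} \approx 19553.0$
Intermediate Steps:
$g = \frac{163}{82} \approx 1.9878$
$N{\left(L,s \right)} = -2 + \frac{s + 2 L}{126 + s}$ ($N{\left(L,s \right)} = -2 + \frac{L + \left(L + s\right)}{s + 126} = -2 + \frac{s + 2 L}{126 + s}$)
$- (N{\left(51,g \right)} - 19552) = - (\frac{-252 - \frac{163}{82} + 2 \cdot 51}{126 + \frac{163}{82}} - 19552) = - (\frac{-252 - \frac{163}{82} + 102}{\frac{10495}{82}} - 19552) = - (\frac{82}{10495} \left(- \frac{12463}{82}\right) - 19552) = - (- \frac{12463}{10495} - 19552) = \left(-1\right) \left(- \frac{205210703}{10495}\right) = \frac{205210703}{10495}$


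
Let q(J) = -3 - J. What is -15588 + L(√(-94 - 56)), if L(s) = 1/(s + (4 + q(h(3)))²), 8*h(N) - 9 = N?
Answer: 16*(-19485*√6 + 974*I)/(-I + 20*√6) ≈ -15588.0 - 0.081616*I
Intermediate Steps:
h(N) = 9/8 + N/8
L(s) = 1/(¼ + s) (L(s) = 1/(s + (4 + (-3 - (9/8 + (⅛)*3)))²) = 1/(s + (4 + (-3 - (9/8 + 3/8)))²) = 1/(s + (4 + (-3 - 1*3/2))²) = 1/(s + (4 + (-3 - 3/2))²) = 1/(s + (4 - 9/2)²) = 1/(s + (-½)²) = 1/(s + ¼) = 1/(¼ + s))
-15588 + L(√(-94 - 56)) = -15588 + 4/(1 + 4*√(-94 - 56)) = -15588 + 4/(1 + 4*√(-150)) = -15588 + 4/(1 + 4*(5*I*√6)) = -15588 + 4/(1 + 20*I*√6)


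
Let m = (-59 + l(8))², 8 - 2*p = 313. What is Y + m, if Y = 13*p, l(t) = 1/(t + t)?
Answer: 381729/256 ≈ 1491.1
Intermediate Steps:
p = -305/2 (p = 4 - ½*313 = 4 - 313/2 = -305/2 ≈ -152.50)
l(t) = 1/(2*t)
Y = -3965/2 (Y = 13*(-305/2) = -3965/2 ≈ -1982.5)
m = 889249/256 (m = (-59 + (½)/8)² = (-59 + (½)*(⅛))² = (-59 + 1/16)² = (-943/16)² = 889249/256 ≈ 3473.6)
Y + m = -3965/2 + 889249/256 = 381729/256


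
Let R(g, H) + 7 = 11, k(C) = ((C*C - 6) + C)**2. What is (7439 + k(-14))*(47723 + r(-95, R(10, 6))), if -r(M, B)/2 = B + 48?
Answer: 1829283885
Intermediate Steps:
k(C) = (-6 + C + C**2)**2 (k(C) = ((C**2 - 6) + C)**2 = ((-6 + C**2) + C)**2 = (-6 + C + C**2)**2)
R(g, H) = 4 (R(g, H) = -7 + 11 = 4)
r(M, B) = -96 - 2*B (r(M, B) = -2*(B + 48) = -2*(48 + B) = -96 - 2*B)
(7439 + k(-14))*(47723 + r(-95, R(10, 6))) = (7439 + (-6 - 14 + (-14)**2)**2)*(47723 + (-96 - 2*4)) = (7439 + (-6 - 14 + 196)**2)*(47723 + (-96 - 8)) = (7439 + 176**2)*(47723 - 104) = (7439 + 30976)*47619 = 38415*47619 = 1829283885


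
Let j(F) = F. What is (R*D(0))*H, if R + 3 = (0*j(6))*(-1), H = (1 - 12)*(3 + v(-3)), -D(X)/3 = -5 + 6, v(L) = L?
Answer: 0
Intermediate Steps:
D(X) = -3 (D(X) = -3*(-5 + 6) = -3*1 = -3)
H = 0 (H = (1 - 12)*(3 - 3) = -11*0 = 0)
R = -3 (R = -3 + (0*6)*(-1) = -3 + 0*(-1) = -3 + 0 = -3)
(R*D(0))*H = -3*(-3)*0 = 9*0 = 0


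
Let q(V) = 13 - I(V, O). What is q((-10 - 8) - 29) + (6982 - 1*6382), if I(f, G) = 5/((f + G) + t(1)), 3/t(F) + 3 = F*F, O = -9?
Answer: 14101/23 ≈ 613.09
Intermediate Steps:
t(F) = 3/(-3 + F**2) (t(F) = 3/(-3 + F*F) = 3/(-3 + F**2))
I(f, G) = 5/(-3/2 + G + f) (I(f, G) = 5/((f + G) + 3/(-3 + 1**2)) = 5/((G + f) + 3/(-3 + 1)) = 5/((G + f) + 3/(-2)) = 5/((G + f) + 3*(-1/2)) = 5/((G + f) - 3/2) = 5/(-3/2 + G + f))
q(V) = 13 - 10/(-21 + 2*V) (q(V) = 13 - 10/(-3 + 2*(-9) + 2*V) = 13 - 10/(-3 - 18 + 2*V) = 13 - 10/(-21 + 2*V))
q((-10 - 8) - 29) + (6982 - 1*6382) = (283 - 26*((-10 - 8) - 29))/(21 - 2*((-10 - 8) - 29)) + (6982 - 1*6382) = (283 - 26*(-18 - 29))/(21 - 2*(-18 - 29)) + (6982 - 6382) = (283 - 26*(-47))/(21 - 2*(-47)) + 600 = (283 + 1222)/(21 + 94) + 600 = 1505/115 + 600 = (1/115)*1505 + 600 = 301/23 + 600 = 14101/23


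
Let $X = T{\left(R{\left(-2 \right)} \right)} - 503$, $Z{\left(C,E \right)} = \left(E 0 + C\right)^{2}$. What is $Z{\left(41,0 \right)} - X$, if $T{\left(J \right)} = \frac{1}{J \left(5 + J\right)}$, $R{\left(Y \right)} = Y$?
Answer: $\frac{13105}{6} \approx 2184.2$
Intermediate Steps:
$Z{\left(C,E \right)} = C^{2}$ ($Z{\left(C,E \right)} = \left(0 + C\right)^{2} = C^{2}$)
$T{\left(J \right)} = \frac{1}{J \left(5 + J\right)}$
$X = - \frac{3019}{6}$ ($X = \frac{1}{\left(-2\right) \left(5 - 2\right)} - 503 = - \frac{1}{2 \cdot 3} - 503 = \left(- \frac{1}{2}\right) \frac{1}{3} - 503 = - \frac{1}{6} - 503 = - \frac{3019}{6} \approx -503.17$)
$Z{\left(41,0 \right)} - X = 41^{2} - - \frac{3019}{6} = 1681 + \frac{3019}{6} = \frac{13105}{6}$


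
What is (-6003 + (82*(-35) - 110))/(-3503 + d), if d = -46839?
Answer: 8983/50342 ≈ 0.17844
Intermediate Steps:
(-6003 + (82*(-35) - 110))/(-3503 + d) = (-6003 + (82*(-35) - 110))/(-3503 - 46839) = (-6003 + (-2870 - 110))/(-50342) = (-6003 - 2980)*(-1/50342) = -8983*(-1/50342) = 8983/50342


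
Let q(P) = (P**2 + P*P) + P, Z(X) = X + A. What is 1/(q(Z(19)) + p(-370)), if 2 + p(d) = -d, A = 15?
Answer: 1/2714 ≈ 0.00036846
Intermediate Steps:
Z(X) = 15 + X (Z(X) = X + 15 = 15 + X)
q(P) = P + 2*P**2 (q(P) = (P**2 + P**2) + P = 2*P**2 + P = P + 2*P**2)
p(d) = -2 - d
1/(q(Z(19)) + p(-370)) = 1/((15 + 19)*(1 + 2*(15 + 19)) + (-2 - 1*(-370))) = 1/(34*(1 + 2*34) + (-2 + 370)) = 1/(34*(1 + 68) + 368) = 1/(34*69 + 368) = 1/(2346 + 368) = 1/2714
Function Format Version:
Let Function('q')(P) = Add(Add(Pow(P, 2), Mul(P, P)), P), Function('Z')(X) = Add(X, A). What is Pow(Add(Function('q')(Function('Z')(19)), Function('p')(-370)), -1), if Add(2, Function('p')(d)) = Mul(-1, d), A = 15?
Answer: Rational(1, 2714) ≈ 0.00036846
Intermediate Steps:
Function('Z')(X) = Add(15, X) (Function('Z')(X) = Add(X, 15) = Add(15, X))
Function('q')(P) = Add(P, Mul(2, Pow(P, 2))) (Function('q')(P) = Add(Add(Pow(P, 2), Pow(P, 2)), P) = Add(Mul(2, Pow(P, 2)), P) = Add(P, Mul(2, Pow(P, 2))))
Function('p')(d) = Add(-2, Mul(-1, d))
Pow(Add(Function('q')(Function('Z')(19)), Function('p')(-370)), -1) = Pow(Add(Mul(Add(15, 19), Add(1, Mul(2, Add(15, 19)))), Add(-2, Mul(-1, -370))), -1) = Pow(Add(Mul(34, Add(1, Mul(2, 34))), Add(-2, 370)), -1) = Pow(Add(Mul(34, Add(1, 68)), 368), -1) = Pow(Add(Mul(34, 69), 368), -1) = Pow(Add(2346, 368), -1) = Pow(2714, -1) = Rational(1, 2714)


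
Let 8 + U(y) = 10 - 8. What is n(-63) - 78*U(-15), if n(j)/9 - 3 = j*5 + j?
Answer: -2907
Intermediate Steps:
U(y) = -6 (U(y) = -8 + (10 - 8) = -8 + 2 = -6)
n(j) = 27 + 54*j (n(j) = 27 + 9*(j*5 + j) = 27 + 9*(5*j + j) = 27 + 9*(6*j) = 27 + 54*j)
n(-63) - 78*U(-15) = (27 + 54*(-63)) - 78*(-6) = (27 - 3402) + 468 = -3375 + 468 = -2907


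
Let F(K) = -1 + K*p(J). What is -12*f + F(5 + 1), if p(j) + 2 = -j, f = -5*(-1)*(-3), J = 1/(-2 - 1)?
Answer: 169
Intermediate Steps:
J = -1/3 (J = 1/(-3) = -1/3 ≈ -0.33333)
f = -15 (f = 5*(-3) = -15)
p(j) = -2 - j
F(K) = -1 - 5*K/3 (F(K) = -1 + K*(-2 - 1*(-1/3)) = -1 + K*(-2 + 1/3) = -1 + K*(-5/3) = -1 - 5*K/3)
-12*f + F(5 + 1) = -12*(-15) + (-1 - 5*(5 + 1)/3) = 180 + (-1 - 5/3*6) = 180 + (-1 - 10) = 180 - 11 = 169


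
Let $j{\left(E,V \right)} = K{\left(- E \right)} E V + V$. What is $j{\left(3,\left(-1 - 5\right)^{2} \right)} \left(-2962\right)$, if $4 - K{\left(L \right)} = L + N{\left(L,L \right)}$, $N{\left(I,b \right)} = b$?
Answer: $-3305592$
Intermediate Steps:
$K{\left(L \right)} = 4 - 2 L$ ($K{\left(L \right)} = 4 - \left(L + L\right) = 4 - 2 L$)
$j{\left(E,V \right)} = V + E V \left(4 + 2 E\right)$ ($j{\left(E,V \right)} = \left(4 - 2 \left(- E\right)\right) E V + V = \left(4 + 2 E\right) E V + V = E \left(4 + 2 E\right) V + V = E V \left(4 + 2 E\right) + V = V + E V \left(4 + 2 E\right)$)
$j{\left(3,\left(-1 - 5\right)^{2} \right)} \left(-2962\right) = \left(-1 - 5\right)^{2} \left(1 + 2 \cdot 3 \left(2 + 3\right)\right) \left(-2962\right) = \left(-6\right)^{2} \left(1 + 2 \cdot 3 \cdot 5\right) \left(-2962\right) = 36 \left(1 + 30\right) \left(-2962\right) = 36 \cdot 31 \left(-2962\right) = 1116 \left(-2962\right) = -3305592$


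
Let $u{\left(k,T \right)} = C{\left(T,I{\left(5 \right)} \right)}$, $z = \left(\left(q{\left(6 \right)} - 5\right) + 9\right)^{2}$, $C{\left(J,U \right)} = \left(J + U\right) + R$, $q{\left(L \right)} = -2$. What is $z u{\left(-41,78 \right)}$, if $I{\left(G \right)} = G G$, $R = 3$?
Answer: $424$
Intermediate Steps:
$I{\left(G \right)} = G^{2}$
$C{\left(J,U \right)} = 3 + J + U$ ($C{\left(J,U \right)} = \left(J + U\right) + 3 = 3 + J + U$)
$z = 4$ ($z = \left(\left(-2 - 5\right) + 9\right)^{2} = \left(-7 + 9\right)^{2} = 2^{2} = 4$)
$u{\left(k,T \right)} = 28 + T$ ($u{\left(k,T \right)} = 3 + T + 5^{2} = 3 + T + 25 = 28 + T$)
$z u{\left(-41,78 \right)} = 4 \left(28 + 78\right) = 4 \cdot 106 = 424$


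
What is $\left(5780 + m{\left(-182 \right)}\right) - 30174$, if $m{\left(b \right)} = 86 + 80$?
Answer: $-24228$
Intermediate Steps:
$m{\left(b \right)} = 166$
$\left(5780 + m{\left(-182 \right)}\right) - 30174 = \left(5780 + 166\right) - 30174 = 5946 - 30174 = -24228$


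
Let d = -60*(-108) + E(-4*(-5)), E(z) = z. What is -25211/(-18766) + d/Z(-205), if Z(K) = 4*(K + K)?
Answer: -1007912/384703 ≈ -2.6200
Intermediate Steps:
d = 6500 (d = -60*(-108) - 4*(-5) = 6480 + 20 = 6500)
Z(K) = 8*K (Z(K) = 4*(2*K) = 8*K)
-25211/(-18766) + d/Z(-205) = -25211/(-18766) + 6500/((8*(-205))) = -25211*(-1/18766) + 6500/(-1640) = 25211/18766 + 6500*(-1/1640) = 25211/18766 - 325/82 = -1007912/384703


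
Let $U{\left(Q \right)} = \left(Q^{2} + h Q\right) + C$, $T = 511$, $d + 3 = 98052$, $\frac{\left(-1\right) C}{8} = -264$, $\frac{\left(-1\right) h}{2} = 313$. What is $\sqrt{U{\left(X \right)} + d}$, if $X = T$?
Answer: $2 \sqrt{10349} \approx 203.46$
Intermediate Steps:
$h = -626$ ($h = \left(-2\right) 313 = -626$)
$C = 2112$ ($C = \left(-8\right) \left(-264\right) = 2112$)
$d = 98049$ ($d = -3 + 98052 = 98049$)
$X = 511$
$U{\left(Q \right)} = 2112 + Q^{2} - 626 Q$ ($U{\left(Q \right)} = \left(Q^{2} - 626 Q\right) + 2112 = 2112 + Q^{2} - 626 Q$)
$\sqrt{U{\left(X \right)} + d} = \sqrt{\left(2112 + 511^{2} - 319886\right) + 98049} = \sqrt{\left(2112 + 261121 - 319886\right) + 98049} = \sqrt{-56653 + 98049} = \sqrt{41396} = 2 \sqrt{10349}$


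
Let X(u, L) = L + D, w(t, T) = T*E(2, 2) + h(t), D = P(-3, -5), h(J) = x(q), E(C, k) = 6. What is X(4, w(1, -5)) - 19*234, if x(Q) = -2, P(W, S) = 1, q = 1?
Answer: -4477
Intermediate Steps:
h(J) = -2
D = 1
w(t, T) = -2 + 6*T (w(t, T) = T*6 - 2 = 6*T - 2 = -2 + 6*T)
X(u, L) = 1 + L (X(u, L) = L + 1 = 1 + L)
X(4, w(1, -5)) - 19*234 = (1 + (-2 + 6*(-5))) - 19*234 = (1 + (-2 - 30)) - 4446 = (1 - 32) - 4446 = -31 - 4446 = -4477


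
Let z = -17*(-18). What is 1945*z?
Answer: 595170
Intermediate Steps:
z = 306
1945*z = 1945*306 = 595170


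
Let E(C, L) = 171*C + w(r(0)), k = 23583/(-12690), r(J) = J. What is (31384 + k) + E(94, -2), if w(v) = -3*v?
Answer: 200739479/4230 ≈ 47456.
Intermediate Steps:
k = -7861/4230 (k = 23583*(-1/12690) = -7861/4230 ≈ -1.8584)
E(C, L) = 171*C (E(C, L) = 171*C - 3*0 = 171*C + 0 = 171*C)
(31384 + k) + E(94, -2) = (31384 - 7861/4230) + 171*94 = 132746459/4230 + 16074 = 200739479/4230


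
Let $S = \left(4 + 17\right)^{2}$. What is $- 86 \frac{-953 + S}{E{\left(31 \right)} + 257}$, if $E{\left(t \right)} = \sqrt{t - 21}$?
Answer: $\frac{11316224}{66039} - \frac{44032 \sqrt{10}}{66039} \approx 169.25$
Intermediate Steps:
$E{\left(t \right)} = \sqrt{-21 + t}$
$S = 441$ ($S = 21^{2} = 441$)
$- 86 \frac{-953 + S}{E{\left(31 \right)} + 257} = - 86 \frac{-953 + 441}{\sqrt{-21 + 31} + 257} = - 86 \left(- \frac{512}{\sqrt{10} + 257}\right) = - 86 \left(- \frac{512}{257 + \sqrt{10}}\right) = \frac{44032}{257 + \sqrt{10}}$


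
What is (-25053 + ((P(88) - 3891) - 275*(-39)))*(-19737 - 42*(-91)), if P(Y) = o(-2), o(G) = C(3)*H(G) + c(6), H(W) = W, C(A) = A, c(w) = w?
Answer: 289955385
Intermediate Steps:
o(G) = 6 + 3*G (o(G) = 3*G + 6 = 6 + 3*G)
P(Y) = 0 (P(Y) = 6 + 3*(-2) = 6 - 6 = 0)
(-25053 + ((P(88) - 3891) - 275*(-39)))*(-19737 - 42*(-91)) = (-25053 + ((0 - 3891) - 275*(-39)))*(-19737 - 42*(-91)) = (-25053 + (-3891 - 1*(-10725)))*(-19737 + 3822) = (-25053 + (-3891 + 10725))*(-15915) = (-25053 + 6834)*(-15915) = -18219*(-15915) = 289955385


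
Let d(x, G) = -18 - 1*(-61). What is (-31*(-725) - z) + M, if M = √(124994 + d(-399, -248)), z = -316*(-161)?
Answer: -28401 + 3*√13893 ≈ -28047.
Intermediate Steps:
d(x, G) = 43 (d(x, G) = -18 + 61 = 43)
z = 50876
M = 3*√13893 (M = √(124994 + 43) = √125037 = 3*√13893 ≈ 353.61)
(-31*(-725) - z) + M = (-31*(-725) - 1*50876) + 3*√13893 = (22475 - 50876) + 3*√13893 = -28401 + 3*√13893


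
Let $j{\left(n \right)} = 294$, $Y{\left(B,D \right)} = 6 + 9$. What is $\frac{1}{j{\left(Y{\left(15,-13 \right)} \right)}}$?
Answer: $\frac{1}{294} \approx 0.0034014$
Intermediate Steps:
$Y{\left(B,D \right)} = 15$
$\frac{1}{j{\left(Y{\left(15,-13 \right)} \right)}} = \frac{1}{294}$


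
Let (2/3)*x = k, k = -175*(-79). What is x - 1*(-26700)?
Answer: 94875/2 ≈ 47438.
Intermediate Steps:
k = 13825
x = 41475/2 (x = (3/2)*13825 = 41475/2 ≈ 20738.)
x - 1*(-26700) = 41475/2 - 1*(-26700) = 41475/2 + 26700 = 94875/2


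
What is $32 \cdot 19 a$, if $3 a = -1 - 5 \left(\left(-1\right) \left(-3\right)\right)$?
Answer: $- \frac{9728}{3} \approx -3242.7$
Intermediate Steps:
$a = - \frac{16}{3}$ ($a = \frac{-1 - 5 \left(\left(-1\right) \left(-3\right)\right)}{3} = \frac{-1 - 15}{3} = \frac{1}{3} \left(-16\right) = - \frac{16}{3} \approx -5.3333$)
$32 \cdot 19 a = 32 \cdot 19 \left(- \frac{16}{3}\right) = 608 \left(- \frac{16}{3}\right) = - \frac{9728}{3}$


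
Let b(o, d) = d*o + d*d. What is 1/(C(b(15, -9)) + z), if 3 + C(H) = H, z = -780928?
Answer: -1/780985 ≈ -1.2804e-6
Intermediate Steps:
b(o, d) = d² + d*o (b(o, d) = d*o + d² = d² + d*o)
C(H) = -3 + H
1/(C(b(15, -9)) + z) = 1/((-3 - 9*(-9 + 15)) - 780928) = 1/((-3 - 9*6) - 780928) = 1/((-3 - 54) - 780928) = 1/(-57 - 780928) = 1/(-780985) = -1/780985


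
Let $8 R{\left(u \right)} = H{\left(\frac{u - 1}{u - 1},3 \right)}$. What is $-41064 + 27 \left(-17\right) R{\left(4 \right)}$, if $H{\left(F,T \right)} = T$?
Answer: $- \frac{329889}{8} \approx -41236.0$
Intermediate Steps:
$R{\left(u \right)} = \frac{3}{8}$ ($R{\left(u \right)} = \frac{1}{8} \cdot 3 = \frac{3}{8}$)
$-41064 + 27 \left(-17\right) R{\left(4 \right)} = -41064 + 27 \left(-17\right) \frac{3}{8} = -41064 - \frac{1377}{8} = - \frac{329889}{8}$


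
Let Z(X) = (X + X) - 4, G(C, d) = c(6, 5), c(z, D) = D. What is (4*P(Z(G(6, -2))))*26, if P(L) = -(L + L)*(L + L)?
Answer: -14976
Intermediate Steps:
G(C, d) = 5
Z(X) = -4 + 2*X (Z(X) = 2*X - 4 = -4 + 2*X)
P(L) = -4*L² (P(L) = -2*L*2*L = -4*L²)
(4*P(Z(G(6, -2))))*26 = (4*(-4*(-4 + 2*5)²))*26 = (4*(-4*(-4 + 10)²))*26 = (4*(-4*6²))*26 = (4*(-4*36))*26 = (4*(-144))*26 = -576*26 = -14976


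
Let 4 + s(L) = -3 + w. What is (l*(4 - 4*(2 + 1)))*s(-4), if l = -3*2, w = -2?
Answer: -432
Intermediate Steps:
l = -6
s(L) = -9 (s(L) = -4 + (-3 - 2) = -4 - 5 = -9)
(l*(4 - 4*(2 + 1)))*s(-4) = -6*(4 - 4*(2 + 1))*(-9) = -6*(4 - 4*3)*(-9) = -6*(4 - 1*12)*(-9) = -6*(4 - 12)*(-9) = -6*(-8)*(-9) = 48*(-9) = -432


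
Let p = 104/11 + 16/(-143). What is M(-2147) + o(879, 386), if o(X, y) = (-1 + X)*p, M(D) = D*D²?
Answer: -1415245591781/143 ≈ -9.8968e+9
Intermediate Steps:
p = 1336/143 (p = 104*(1/11) + 16*(-1/143) = 104/11 - 16/143 = 1336/143 ≈ 9.3427)
M(D) = D³
o(X, y) = -1336/143 + 1336*X/143 (o(X, y) = (-1 + X)*(1336/143) = -1336/143 + 1336*X/143)
M(-2147) + o(879, 386) = (-2147)³ + (-1336/143 + (1336/143)*879) = -9896830523 + (-1336/143 + 1174344/143) = -9896830523 + 1173008/143 = -1415245591781/143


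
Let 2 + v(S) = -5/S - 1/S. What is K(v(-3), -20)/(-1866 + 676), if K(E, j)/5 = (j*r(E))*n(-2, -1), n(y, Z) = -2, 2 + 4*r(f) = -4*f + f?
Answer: 10/119 ≈ 0.084034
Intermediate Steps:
r(f) = -1/2 - 3*f/4 (r(f) = -1/2 + (-4*f + f)/4 = -1/2 + (-3*f)/4 = -1/2 - 3*f/4)
v(S) = -2 - 6/S (v(S) = -2 + (-5/S - 1/S) = -2 - 6/S)
K(E, j) = -10*j*(-1/2 - 3*E/4) (K(E, j) = 5*((j*(-1/2 - 3*E/4))*(-2)) = 5*(-2*j*(-1/2 - 3*E/4)) = -10*j*(-1/2 - 3*E/4))
K(v(-3), -20)/(-1866 + 676) = ((5/2)*(-20)*(2 + 3*(-2 - 6/(-3))))/(-1866 + 676) = ((5/2)*(-20)*(2 + 3*(-2 - 6*(-1/3))))/(-1190) = ((5/2)*(-20)*(2 + 3*(-2 + 2)))*(-1/1190) = ((5/2)*(-20)*(2 + 3*0))*(-1/1190) = ((5/2)*(-20)*(2 + 0))*(-1/1190) = ((5/2)*(-20)*2)*(-1/1190) = -100*(-1/1190) = 10/119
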